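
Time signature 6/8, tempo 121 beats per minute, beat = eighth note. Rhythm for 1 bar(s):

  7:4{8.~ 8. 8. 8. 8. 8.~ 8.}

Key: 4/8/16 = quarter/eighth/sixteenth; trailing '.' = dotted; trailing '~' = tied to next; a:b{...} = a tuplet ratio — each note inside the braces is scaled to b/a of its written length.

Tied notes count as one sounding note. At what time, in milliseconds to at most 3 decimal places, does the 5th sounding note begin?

note 5 onset = 30/7b = 2125.148ms

1. 0.0ms @ 0 + 850.059ms (12/7)
2. 850.059ms @ 12/7 + 425.03ms (6/7)
3. 1275.089ms @ 18/7 + 425.03ms (6/7)
4. 1700.118ms @ 24/7 + 425.03ms (6/7)
5. 2125.148ms @ 30/7 + 850.059ms (12/7)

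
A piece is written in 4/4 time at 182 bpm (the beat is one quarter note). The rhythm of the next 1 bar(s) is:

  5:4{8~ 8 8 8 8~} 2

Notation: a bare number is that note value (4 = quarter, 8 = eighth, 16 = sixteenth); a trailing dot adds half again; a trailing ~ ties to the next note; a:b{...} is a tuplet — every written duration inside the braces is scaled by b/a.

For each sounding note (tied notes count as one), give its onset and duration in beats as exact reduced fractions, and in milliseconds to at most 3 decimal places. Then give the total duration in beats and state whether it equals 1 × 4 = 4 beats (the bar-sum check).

1) 0.0ms=0b +263.736ms=4/5b
2) 263.736ms=4/5b +131.868ms=2/5b
3) 395.604ms=6/5b +131.868ms=2/5b
4) 527.473ms=8/5b +791.209ms=12/5b
Σ=4b of 4 (182bpm 4/4) — PASS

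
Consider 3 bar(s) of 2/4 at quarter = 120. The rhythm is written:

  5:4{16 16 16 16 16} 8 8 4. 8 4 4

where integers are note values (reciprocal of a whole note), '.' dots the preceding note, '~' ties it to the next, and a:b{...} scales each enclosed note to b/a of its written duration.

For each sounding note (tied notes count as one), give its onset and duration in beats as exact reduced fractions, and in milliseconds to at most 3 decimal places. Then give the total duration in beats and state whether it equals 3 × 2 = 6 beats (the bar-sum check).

1) 0.0ms=0b +100.0ms=1/5b
2) 100.0ms=1/5b +100.0ms=1/5b
3) 200.0ms=2/5b +100.0ms=1/5b
4) 300.0ms=3/5b +100.0ms=1/5b
5) 400.0ms=4/5b +100.0ms=1/5b
6) 500.0ms=1b +250.0ms=1/2b
7) 750.0ms=3/2b +250.0ms=1/2b
8) 1000.0ms=2b +750.0ms=3/2b
9) 1750.0ms=7/2b +250.0ms=1/2b
10) 2000.0ms=4b +500.0ms=1b
11) 2500.0ms=5b +500.0ms=1b
Σ=6b of 6 (120bpm 2/4) — PASS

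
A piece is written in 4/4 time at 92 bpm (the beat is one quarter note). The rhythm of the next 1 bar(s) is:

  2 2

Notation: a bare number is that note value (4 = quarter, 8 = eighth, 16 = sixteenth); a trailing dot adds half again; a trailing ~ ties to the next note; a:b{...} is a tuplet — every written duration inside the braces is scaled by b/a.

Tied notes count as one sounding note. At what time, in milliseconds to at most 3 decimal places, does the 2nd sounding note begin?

1. 0.0ms @ 0 + 1304.348ms (2)
2. 1304.348ms @ 2 + 1304.348ms (2)

note 2 onset = 2b = 1304.348ms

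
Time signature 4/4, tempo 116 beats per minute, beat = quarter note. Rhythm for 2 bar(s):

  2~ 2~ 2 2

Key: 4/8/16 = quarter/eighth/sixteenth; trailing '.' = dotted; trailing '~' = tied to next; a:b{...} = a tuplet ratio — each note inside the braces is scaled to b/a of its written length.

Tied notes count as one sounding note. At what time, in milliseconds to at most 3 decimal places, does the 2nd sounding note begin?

note 2 onset = 6b = 3103.448ms

1. 0.0ms @ 0 + 3103.448ms (6)
2. 3103.448ms @ 6 + 1034.483ms (2)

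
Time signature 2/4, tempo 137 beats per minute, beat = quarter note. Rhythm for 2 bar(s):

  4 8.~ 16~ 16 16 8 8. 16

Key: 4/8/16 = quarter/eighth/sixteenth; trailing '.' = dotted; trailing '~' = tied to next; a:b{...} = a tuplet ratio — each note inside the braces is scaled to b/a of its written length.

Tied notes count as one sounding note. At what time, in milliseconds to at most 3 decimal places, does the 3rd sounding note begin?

1. 0.0ms @ 0 + 437.956ms (1)
2. 437.956ms @ 1 + 547.445ms (5/4)
3. 985.401ms @ 9/4 + 109.489ms (1/4)
4. 1094.891ms @ 5/2 + 218.978ms (1/2)
5. 1313.869ms @ 3 + 328.467ms (3/4)
6. 1642.336ms @ 15/4 + 109.489ms (1/4)

note 3 onset = 9/4b = 985.401ms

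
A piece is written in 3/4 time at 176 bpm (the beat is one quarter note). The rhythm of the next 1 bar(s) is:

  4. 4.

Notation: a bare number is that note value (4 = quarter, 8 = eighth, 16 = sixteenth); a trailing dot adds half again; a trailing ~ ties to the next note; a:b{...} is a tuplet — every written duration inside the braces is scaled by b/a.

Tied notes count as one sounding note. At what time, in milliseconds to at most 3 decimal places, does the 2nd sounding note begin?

1. 0.0ms @ 0 + 511.364ms (3/2)
2. 511.364ms @ 3/2 + 511.364ms (3/2)

note 2 onset = 3/2b = 511.364ms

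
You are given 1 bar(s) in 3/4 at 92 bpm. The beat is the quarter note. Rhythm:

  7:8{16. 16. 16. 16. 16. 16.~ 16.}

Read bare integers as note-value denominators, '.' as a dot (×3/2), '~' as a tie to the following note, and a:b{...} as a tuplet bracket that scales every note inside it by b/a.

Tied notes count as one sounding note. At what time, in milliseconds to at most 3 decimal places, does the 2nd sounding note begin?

note 2 onset = 3/7b = 279.503ms

1. 0.0ms @ 0 + 279.503ms (3/7)
2. 279.503ms @ 3/7 + 279.503ms (3/7)
3. 559.006ms @ 6/7 + 279.503ms (3/7)
4. 838.509ms @ 9/7 + 279.503ms (3/7)
5. 1118.012ms @ 12/7 + 279.503ms (3/7)
6. 1397.516ms @ 15/7 + 559.006ms (6/7)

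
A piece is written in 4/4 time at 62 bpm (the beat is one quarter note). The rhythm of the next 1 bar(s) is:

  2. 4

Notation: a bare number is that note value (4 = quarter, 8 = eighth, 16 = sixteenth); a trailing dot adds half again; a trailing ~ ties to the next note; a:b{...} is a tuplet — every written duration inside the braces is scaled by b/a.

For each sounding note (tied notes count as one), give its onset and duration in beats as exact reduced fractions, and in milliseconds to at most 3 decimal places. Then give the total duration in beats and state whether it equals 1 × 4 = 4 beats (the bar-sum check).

1) 0.0ms=0b +2903.226ms=3b
2) 2903.226ms=3b +967.742ms=1b
Σ=4b of 4 (62bpm 4/4) — PASS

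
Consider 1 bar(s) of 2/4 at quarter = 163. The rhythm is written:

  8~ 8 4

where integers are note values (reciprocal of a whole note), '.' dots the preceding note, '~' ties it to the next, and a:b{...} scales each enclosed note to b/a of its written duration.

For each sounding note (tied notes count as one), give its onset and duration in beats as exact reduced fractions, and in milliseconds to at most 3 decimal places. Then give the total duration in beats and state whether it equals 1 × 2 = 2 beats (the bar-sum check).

1) 0.0ms=0b +368.098ms=1b
2) 368.098ms=1b +368.098ms=1b
Σ=2b of 2 (163bpm 2/4) — PASS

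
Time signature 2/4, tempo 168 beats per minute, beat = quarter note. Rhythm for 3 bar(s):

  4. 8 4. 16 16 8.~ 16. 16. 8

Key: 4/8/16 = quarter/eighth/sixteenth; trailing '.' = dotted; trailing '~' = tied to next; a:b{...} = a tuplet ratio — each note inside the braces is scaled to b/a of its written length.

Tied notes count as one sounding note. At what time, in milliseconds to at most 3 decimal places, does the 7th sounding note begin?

note 7 onset = 41/8b = 1830.357ms

1. 0.0ms @ 0 + 535.714ms (3/2)
2. 535.714ms @ 3/2 + 178.571ms (1/2)
3. 714.286ms @ 2 + 535.714ms (3/2)
4. 1250.0ms @ 7/2 + 89.286ms (1/4)
5. 1339.286ms @ 15/4 + 89.286ms (1/4)
6. 1428.571ms @ 4 + 401.786ms (9/8)
7. 1830.357ms @ 41/8 + 133.929ms (3/8)
8. 1964.286ms @ 11/2 + 178.571ms (1/2)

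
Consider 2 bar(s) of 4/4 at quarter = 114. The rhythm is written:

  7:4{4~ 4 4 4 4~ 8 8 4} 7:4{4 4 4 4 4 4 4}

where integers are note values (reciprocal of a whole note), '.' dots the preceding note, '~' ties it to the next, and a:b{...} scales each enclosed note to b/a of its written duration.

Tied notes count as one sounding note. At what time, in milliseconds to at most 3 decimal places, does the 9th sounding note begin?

note 9 onset = 36/7b = 2706.767ms

1. 0.0ms @ 0 + 601.504ms (8/7)
2. 601.504ms @ 8/7 + 300.752ms (4/7)
3. 902.256ms @ 12/7 + 300.752ms (4/7)
4. 1203.008ms @ 16/7 + 451.128ms (6/7)
5. 1654.135ms @ 22/7 + 150.376ms (2/7)
6. 1804.511ms @ 24/7 + 300.752ms (4/7)
7. 2105.263ms @ 4 + 300.752ms (4/7)
8. 2406.015ms @ 32/7 + 300.752ms (4/7)
9. 2706.767ms @ 36/7 + 300.752ms (4/7)
10. 3007.519ms @ 40/7 + 300.752ms (4/7)
11. 3308.271ms @ 44/7 + 300.752ms (4/7)
12. 3609.023ms @ 48/7 + 300.752ms (4/7)
13. 3909.774ms @ 52/7 + 300.752ms (4/7)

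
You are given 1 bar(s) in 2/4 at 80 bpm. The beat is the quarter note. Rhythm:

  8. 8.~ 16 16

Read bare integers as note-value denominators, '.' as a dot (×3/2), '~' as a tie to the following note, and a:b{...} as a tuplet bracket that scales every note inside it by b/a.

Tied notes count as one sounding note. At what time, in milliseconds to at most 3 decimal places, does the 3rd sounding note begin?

note 3 onset = 7/4b = 1312.5ms

1. 0.0ms @ 0 + 562.5ms (3/4)
2. 562.5ms @ 3/4 + 750.0ms (1)
3. 1312.5ms @ 7/4 + 187.5ms (1/4)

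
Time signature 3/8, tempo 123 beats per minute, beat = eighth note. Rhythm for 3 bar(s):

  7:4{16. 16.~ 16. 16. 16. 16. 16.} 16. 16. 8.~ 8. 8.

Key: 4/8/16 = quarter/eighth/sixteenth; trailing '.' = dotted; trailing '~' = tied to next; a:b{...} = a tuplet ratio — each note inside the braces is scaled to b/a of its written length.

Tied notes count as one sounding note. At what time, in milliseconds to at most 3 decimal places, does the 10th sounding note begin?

1. 0.0ms @ 0 + 209.059ms (3/7)
2. 209.059ms @ 3/7 + 418.118ms (6/7)
3. 627.178ms @ 9/7 + 209.059ms (3/7)
4. 836.237ms @ 12/7 + 209.059ms (3/7)
5. 1045.296ms @ 15/7 + 209.059ms (3/7)
6. 1254.355ms @ 18/7 + 209.059ms (3/7)
7. 1463.415ms @ 3 + 365.854ms (3/4)
8. 1829.268ms @ 15/4 + 365.854ms (3/4)
9. 2195.122ms @ 9/2 + 1463.415ms (3)
10. 3658.537ms @ 15/2 + 731.707ms (3/2)

note 10 onset = 15/2b = 3658.537ms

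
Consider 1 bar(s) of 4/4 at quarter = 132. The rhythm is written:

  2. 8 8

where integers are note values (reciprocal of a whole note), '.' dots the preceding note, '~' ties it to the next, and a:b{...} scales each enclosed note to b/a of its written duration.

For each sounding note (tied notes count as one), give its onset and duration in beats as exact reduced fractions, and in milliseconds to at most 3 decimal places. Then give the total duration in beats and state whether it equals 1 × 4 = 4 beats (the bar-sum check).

1) 0.0ms=0b +1363.636ms=3b
2) 1363.636ms=3b +227.273ms=1/2b
3) 1590.909ms=7/2b +227.273ms=1/2b
Σ=4b of 4 (132bpm 4/4) — PASS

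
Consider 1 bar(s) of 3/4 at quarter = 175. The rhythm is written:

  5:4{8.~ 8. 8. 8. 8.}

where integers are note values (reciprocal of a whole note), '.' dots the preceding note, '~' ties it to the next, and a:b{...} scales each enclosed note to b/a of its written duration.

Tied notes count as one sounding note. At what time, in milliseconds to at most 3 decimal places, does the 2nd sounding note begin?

note 2 onset = 6/5b = 411.429ms

1. 0.0ms @ 0 + 411.429ms (6/5)
2. 411.429ms @ 6/5 + 205.714ms (3/5)
3. 617.143ms @ 9/5 + 205.714ms (3/5)
4. 822.857ms @ 12/5 + 205.714ms (3/5)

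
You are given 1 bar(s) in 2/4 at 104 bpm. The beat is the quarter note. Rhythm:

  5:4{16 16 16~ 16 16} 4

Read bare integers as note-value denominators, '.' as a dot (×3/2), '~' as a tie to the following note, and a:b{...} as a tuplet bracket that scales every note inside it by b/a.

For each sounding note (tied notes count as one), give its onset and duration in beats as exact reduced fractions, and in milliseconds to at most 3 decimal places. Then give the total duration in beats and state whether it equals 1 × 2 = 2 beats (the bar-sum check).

1) 0.0ms=0b +115.385ms=1/5b
2) 115.385ms=1/5b +115.385ms=1/5b
3) 230.769ms=2/5b +230.769ms=2/5b
4) 461.538ms=4/5b +115.385ms=1/5b
5) 576.923ms=1b +576.923ms=1b
Σ=2b of 2 (104bpm 2/4) — PASS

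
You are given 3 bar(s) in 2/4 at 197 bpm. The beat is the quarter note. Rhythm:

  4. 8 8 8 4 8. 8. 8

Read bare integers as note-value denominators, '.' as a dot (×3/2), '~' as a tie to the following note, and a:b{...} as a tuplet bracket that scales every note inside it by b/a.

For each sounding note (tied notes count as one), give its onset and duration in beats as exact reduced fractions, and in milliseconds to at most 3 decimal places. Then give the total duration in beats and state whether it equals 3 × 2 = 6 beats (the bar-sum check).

1) 0.0ms=0b +456.853ms=3/2b
2) 456.853ms=3/2b +152.284ms=1/2b
3) 609.137ms=2b +152.284ms=1/2b
4) 761.421ms=5/2b +152.284ms=1/2b
5) 913.706ms=3b +304.569ms=1b
6) 1218.274ms=4b +228.426ms=3/4b
7) 1446.701ms=19/4b +228.426ms=3/4b
8) 1675.127ms=11/2b +152.284ms=1/2b
Σ=6b of 6 (197bpm 2/4) — PASS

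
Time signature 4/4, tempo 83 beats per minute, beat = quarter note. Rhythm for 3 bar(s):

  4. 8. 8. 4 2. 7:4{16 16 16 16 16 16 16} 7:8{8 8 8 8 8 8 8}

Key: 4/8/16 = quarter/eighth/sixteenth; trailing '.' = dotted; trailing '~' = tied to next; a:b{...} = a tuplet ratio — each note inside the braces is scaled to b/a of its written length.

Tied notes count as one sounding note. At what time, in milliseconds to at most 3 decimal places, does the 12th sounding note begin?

note 12 onset = 55/7b = 5679.862ms

1. 0.0ms @ 0 + 1084.337ms (3/2)
2. 1084.337ms @ 3/2 + 542.169ms (3/4)
3. 1626.506ms @ 9/4 + 542.169ms (3/4)
4. 2168.675ms @ 3 + 722.892ms (1)
5. 2891.566ms @ 4 + 2168.675ms (3)
6. 5060.241ms @ 7 + 103.27ms (1/7)
7. 5163.511ms @ 50/7 + 103.27ms (1/7)
8. 5266.781ms @ 51/7 + 103.27ms (1/7)
9. 5370.052ms @ 52/7 + 103.27ms (1/7)
10. 5473.322ms @ 53/7 + 103.27ms (1/7)
11. 5576.592ms @ 54/7 + 103.27ms (1/7)
12. 5679.862ms @ 55/7 + 103.27ms (1/7)
13. 5783.133ms @ 8 + 413.081ms (4/7)
14. 6196.213ms @ 60/7 + 413.081ms (4/7)
15. 6609.294ms @ 64/7 + 413.081ms (4/7)
16. 7022.375ms @ 68/7 + 413.081ms (4/7)
17. 7435.456ms @ 72/7 + 413.081ms (4/7)
18. 7848.537ms @ 76/7 + 413.081ms (4/7)
19. 8261.618ms @ 80/7 + 413.081ms (4/7)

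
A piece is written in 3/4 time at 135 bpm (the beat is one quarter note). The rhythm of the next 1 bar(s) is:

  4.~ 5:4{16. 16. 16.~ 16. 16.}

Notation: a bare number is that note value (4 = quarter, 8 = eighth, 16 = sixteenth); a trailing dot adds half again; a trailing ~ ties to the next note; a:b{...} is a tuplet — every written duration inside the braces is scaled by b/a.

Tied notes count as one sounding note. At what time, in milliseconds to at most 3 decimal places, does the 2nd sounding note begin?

note 2 onset = 9/5b = 800.0ms

1. 0.0ms @ 0 + 800.0ms (9/5)
2. 800.0ms @ 9/5 + 133.333ms (3/10)
3. 933.333ms @ 21/10 + 266.667ms (3/5)
4. 1200.0ms @ 27/10 + 133.333ms (3/10)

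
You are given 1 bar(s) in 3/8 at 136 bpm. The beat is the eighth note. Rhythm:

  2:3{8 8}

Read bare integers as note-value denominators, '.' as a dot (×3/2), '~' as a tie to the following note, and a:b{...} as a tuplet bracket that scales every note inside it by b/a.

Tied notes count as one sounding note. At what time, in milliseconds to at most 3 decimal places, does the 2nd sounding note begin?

1. 0.0ms @ 0 + 661.765ms (3/2)
2. 661.765ms @ 3/2 + 661.765ms (3/2)

note 2 onset = 3/2b = 661.765ms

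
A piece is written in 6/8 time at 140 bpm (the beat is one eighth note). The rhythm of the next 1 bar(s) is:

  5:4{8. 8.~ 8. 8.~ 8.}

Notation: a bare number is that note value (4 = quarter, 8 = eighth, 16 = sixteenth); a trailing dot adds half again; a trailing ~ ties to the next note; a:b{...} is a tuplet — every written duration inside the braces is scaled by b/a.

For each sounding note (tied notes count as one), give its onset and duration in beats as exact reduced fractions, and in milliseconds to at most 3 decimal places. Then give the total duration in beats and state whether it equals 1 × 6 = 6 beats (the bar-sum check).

1) 0.0ms=0b +514.286ms=6/5b
2) 514.286ms=6/5b +1028.571ms=12/5b
3) 1542.857ms=18/5b +1028.571ms=12/5b
Σ=6b of 6 (140bpm 6/8) — PASS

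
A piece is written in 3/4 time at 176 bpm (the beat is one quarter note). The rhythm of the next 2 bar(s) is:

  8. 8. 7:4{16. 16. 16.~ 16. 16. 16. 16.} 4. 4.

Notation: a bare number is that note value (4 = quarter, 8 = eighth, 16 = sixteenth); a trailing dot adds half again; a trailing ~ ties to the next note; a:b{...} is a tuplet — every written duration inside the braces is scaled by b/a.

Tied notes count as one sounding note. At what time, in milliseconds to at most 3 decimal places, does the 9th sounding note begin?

1. 0.0ms @ 0 + 255.682ms (3/4)
2. 255.682ms @ 3/4 + 255.682ms (3/4)
3. 511.364ms @ 3/2 + 73.052ms (3/14)
4. 584.416ms @ 12/7 + 73.052ms (3/14)
5. 657.468ms @ 27/14 + 146.104ms (3/7)
6. 803.571ms @ 33/14 + 73.052ms (3/14)
7. 876.623ms @ 18/7 + 73.052ms (3/14)
8. 949.675ms @ 39/14 + 73.052ms (3/14)
9. 1022.727ms @ 3 + 511.364ms (3/2)
10. 1534.091ms @ 9/2 + 511.364ms (3/2)

note 9 onset = 3b = 1022.727ms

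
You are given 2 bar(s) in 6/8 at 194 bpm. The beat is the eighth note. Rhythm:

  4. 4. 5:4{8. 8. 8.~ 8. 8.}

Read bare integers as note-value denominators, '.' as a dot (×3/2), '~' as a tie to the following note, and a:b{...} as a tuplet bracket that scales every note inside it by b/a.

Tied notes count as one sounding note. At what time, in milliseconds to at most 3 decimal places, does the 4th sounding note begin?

note 4 onset = 36/5b = 2226.804ms

1. 0.0ms @ 0 + 927.835ms (3)
2. 927.835ms @ 3 + 927.835ms (3)
3. 1855.67ms @ 6 + 371.134ms (6/5)
4. 2226.804ms @ 36/5 + 371.134ms (6/5)
5. 2597.938ms @ 42/5 + 742.268ms (12/5)
6. 3340.206ms @ 54/5 + 371.134ms (6/5)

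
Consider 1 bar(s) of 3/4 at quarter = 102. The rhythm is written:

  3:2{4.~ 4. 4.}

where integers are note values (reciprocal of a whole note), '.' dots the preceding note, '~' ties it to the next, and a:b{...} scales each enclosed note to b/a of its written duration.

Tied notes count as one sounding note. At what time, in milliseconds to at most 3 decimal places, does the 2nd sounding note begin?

1. 0.0ms @ 0 + 1176.471ms (2)
2. 1176.471ms @ 2 + 588.235ms (1)

note 2 onset = 2b = 1176.471ms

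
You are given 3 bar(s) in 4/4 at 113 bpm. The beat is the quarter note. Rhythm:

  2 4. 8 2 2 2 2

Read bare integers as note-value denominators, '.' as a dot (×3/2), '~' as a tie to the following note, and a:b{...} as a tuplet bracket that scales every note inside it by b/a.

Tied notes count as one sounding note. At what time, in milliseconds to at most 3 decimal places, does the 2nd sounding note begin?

note 2 onset = 2b = 1061.947ms

1. 0.0ms @ 0 + 1061.947ms (2)
2. 1061.947ms @ 2 + 796.46ms (3/2)
3. 1858.407ms @ 7/2 + 265.487ms (1/2)
4. 2123.894ms @ 4 + 1061.947ms (2)
5. 3185.841ms @ 6 + 1061.947ms (2)
6. 4247.788ms @ 8 + 1061.947ms (2)
7. 5309.735ms @ 10 + 1061.947ms (2)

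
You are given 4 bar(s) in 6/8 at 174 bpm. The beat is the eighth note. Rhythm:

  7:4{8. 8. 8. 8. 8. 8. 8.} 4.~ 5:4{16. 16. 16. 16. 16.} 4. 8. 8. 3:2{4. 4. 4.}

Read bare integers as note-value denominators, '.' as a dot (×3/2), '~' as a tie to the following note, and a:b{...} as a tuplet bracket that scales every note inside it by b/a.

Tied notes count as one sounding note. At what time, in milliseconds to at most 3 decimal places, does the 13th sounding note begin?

1. 0.0ms @ 0 + 295.567ms (6/7)
2. 295.567ms @ 6/7 + 295.567ms (6/7)
3. 591.133ms @ 12/7 + 295.567ms (6/7)
4. 886.7ms @ 18/7 + 295.567ms (6/7)
5. 1182.266ms @ 24/7 + 295.567ms (6/7)
6. 1477.833ms @ 30/7 + 295.567ms (6/7)
7. 1773.399ms @ 36/7 + 295.567ms (6/7)
8. 2068.966ms @ 6 + 1241.379ms (18/5)
9. 3310.345ms @ 48/5 + 206.897ms (3/5)
10. 3517.241ms @ 51/5 + 206.897ms (3/5)
11. 3724.138ms @ 54/5 + 206.897ms (3/5)
12. 3931.034ms @ 57/5 + 206.897ms (3/5)
13. 4137.931ms @ 12 + 1034.483ms (3)
14. 5172.414ms @ 15 + 517.241ms (3/2)
15. 5689.655ms @ 33/2 + 517.241ms (3/2)
16. 6206.897ms @ 18 + 689.655ms (2)
17. 6896.552ms @ 20 + 689.655ms (2)
18. 7586.207ms @ 22 + 689.655ms (2)

note 13 onset = 12b = 4137.931ms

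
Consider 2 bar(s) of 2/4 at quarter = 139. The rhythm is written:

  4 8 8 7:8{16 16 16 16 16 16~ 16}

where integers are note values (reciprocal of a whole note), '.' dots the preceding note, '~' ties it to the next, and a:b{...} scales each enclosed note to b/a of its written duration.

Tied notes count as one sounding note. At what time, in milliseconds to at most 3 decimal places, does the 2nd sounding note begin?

note 2 onset = 1b = 431.655ms

1. 0.0ms @ 0 + 431.655ms (1)
2. 431.655ms @ 1 + 215.827ms (1/2)
3. 647.482ms @ 3/2 + 215.827ms (1/2)
4. 863.309ms @ 2 + 123.33ms (2/7)
5. 986.639ms @ 16/7 + 123.33ms (2/7)
6. 1109.969ms @ 18/7 + 123.33ms (2/7)
7. 1233.299ms @ 20/7 + 123.33ms (2/7)
8. 1356.629ms @ 22/7 + 123.33ms (2/7)
9. 1479.959ms @ 24/7 + 246.66ms (4/7)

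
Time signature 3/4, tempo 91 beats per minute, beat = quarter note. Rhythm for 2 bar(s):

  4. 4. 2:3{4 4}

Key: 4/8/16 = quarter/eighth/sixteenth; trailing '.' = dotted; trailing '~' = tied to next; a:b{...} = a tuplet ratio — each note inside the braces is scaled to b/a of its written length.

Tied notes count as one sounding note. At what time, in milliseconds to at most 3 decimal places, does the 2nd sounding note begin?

note 2 onset = 3/2b = 989.011ms

1. 0.0ms @ 0 + 989.011ms (3/2)
2. 989.011ms @ 3/2 + 989.011ms (3/2)
3. 1978.022ms @ 3 + 989.011ms (3/2)
4. 2967.033ms @ 9/2 + 989.011ms (3/2)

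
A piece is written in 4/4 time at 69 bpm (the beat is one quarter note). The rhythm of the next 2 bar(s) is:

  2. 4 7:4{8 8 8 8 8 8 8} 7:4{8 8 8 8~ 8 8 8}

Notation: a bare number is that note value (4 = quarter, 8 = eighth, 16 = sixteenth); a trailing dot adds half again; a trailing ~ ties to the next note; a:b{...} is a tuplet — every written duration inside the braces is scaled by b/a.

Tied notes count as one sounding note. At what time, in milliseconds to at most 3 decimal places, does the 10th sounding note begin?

1. 0.0ms @ 0 + 2608.696ms (3)
2. 2608.696ms @ 3 + 869.565ms (1)
3. 3478.261ms @ 4 + 248.447ms (2/7)
4. 3726.708ms @ 30/7 + 248.447ms (2/7)
5. 3975.155ms @ 32/7 + 248.447ms (2/7)
6. 4223.602ms @ 34/7 + 248.447ms (2/7)
7. 4472.05ms @ 36/7 + 248.447ms (2/7)
8. 4720.497ms @ 38/7 + 248.447ms (2/7)
9. 4968.944ms @ 40/7 + 248.447ms (2/7)
10. 5217.391ms @ 6 + 248.447ms (2/7)
11. 5465.839ms @ 44/7 + 248.447ms (2/7)
12. 5714.286ms @ 46/7 + 248.447ms (2/7)
13. 5962.733ms @ 48/7 + 496.894ms (4/7)
14. 6459.627ms @ 52/7 + 248.447ms (2/7)
15. 6708.075ms @ 54/7 + 248.447ms (2/7)

note 10 onset = 6b = 5217.391ms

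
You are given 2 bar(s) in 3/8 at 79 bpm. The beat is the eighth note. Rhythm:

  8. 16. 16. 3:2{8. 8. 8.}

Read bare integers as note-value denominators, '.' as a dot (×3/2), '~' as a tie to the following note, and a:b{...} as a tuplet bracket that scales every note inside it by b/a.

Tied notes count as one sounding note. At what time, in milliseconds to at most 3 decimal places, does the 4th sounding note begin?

note 4 onset = 3b = 2278.481ms

1. 0.0ms @ 0 + 1139.241ms (3/2)
2. 1139.241ms @ 3/2 + 569.62ms (3/4)
3. 1708.861ms @ 9/4 + 569.62ms (3/4)
4. 2278.481ms @ 3 + 759.494ms (1)
5. 3037.975ms @ 4 + 759.494ms (1)
6. 3797.468ms @ 5 + 759.494ms (1)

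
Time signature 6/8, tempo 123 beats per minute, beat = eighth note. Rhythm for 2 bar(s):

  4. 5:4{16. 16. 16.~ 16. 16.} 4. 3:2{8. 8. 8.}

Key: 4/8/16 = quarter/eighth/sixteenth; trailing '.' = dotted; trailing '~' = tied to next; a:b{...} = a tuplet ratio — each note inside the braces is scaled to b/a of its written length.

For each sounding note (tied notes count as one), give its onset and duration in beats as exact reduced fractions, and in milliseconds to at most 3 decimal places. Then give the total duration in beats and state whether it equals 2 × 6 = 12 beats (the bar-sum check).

1) 0.0ms=0b +1463.415ms=3b
2) 1463.415ms=3b +292.683ms=3/5b
3) 1756.098ms=18/5b +292.683ms=3/5b
4) 2048.78ms=21/5b +585.366ms=6/5b
5) 2634.146ms=27/5b +292.683ms=3/5b
6) 2926.829ms=6b +1463.415ms=3b
7) 4390.244ms=9b +487.805ms=1b
8) 4878.049ms=10b +487.805ms=1b
9) 5365.854ms=11b +487.805ms=1b
Σ=12b of 12 (123bpm 6/8) — PASS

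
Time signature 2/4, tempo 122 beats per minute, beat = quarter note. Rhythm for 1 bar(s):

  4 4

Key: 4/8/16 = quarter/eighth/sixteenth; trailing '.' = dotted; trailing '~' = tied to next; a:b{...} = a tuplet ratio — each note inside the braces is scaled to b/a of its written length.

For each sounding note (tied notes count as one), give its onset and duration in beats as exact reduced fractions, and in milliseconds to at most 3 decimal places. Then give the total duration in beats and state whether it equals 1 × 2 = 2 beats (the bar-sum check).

1) 0.0ms=0b +491.803ms=1b
2) 491.803ms=1b +491.803ms=1b
Σ=2b of 2 (122bpm 2/4) — PASS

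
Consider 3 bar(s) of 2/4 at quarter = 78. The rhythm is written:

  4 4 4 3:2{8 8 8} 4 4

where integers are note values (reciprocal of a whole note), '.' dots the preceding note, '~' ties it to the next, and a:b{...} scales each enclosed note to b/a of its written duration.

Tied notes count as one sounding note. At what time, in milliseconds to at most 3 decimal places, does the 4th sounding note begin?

note 4 onset = 3b = 2307.692ms

1. 0.0ms @ 0 + 769.231ms (1)
2. 769.231ms @ 1 + 769.231ms (1)
3. 1538.462ms @ 2 + 769.231ms (1)
4. 2307.692ms @ 3 + 256.41ms (1/3)
5. 2564.103ms @ 10/3 + 256.41ms (1/3)
6. 2820.513ms @ 11/3 + 256.41ms (1/3)
7. 3076.923ms @ 4 + 769.231ms (1)
8. 3846.154ms @ 5 + 769.231ms (1)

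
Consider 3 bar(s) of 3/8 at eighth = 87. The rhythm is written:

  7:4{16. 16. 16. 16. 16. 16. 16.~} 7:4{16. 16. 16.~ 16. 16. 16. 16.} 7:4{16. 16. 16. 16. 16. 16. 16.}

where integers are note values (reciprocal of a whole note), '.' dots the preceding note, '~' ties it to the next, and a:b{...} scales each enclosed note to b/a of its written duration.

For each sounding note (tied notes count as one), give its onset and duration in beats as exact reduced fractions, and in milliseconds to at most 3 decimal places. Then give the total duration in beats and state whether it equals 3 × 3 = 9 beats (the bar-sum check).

1) 0.0ms=0b +295.567ms=3/7b
2) 295.567ms=3/7b +295.567ms=3/7b
3) 591.133ms=6/7b +295.567ms=3/7b
4) 886.7ms=9/7b +295.567ms=3/7b
5) 1182.266ms=12/7b +295.567ms=3/7b
6) 1477.833ms=15/7b +295.567ms=3/7b
7) 1773.399ms=18/7b +591.133ms=6/7b
8) 2364.532ms=24/7b +295.567ms=3/7b
9) 2660.099ms=27/7b +591.133ms=6/7b
10) 3251.232ms=33/7b +295.567ms=3/7b
11) 3546.798ms=36/7b +295.567ms=3/7b
12) 3842.365ms=39/7b +295.567ms=3/7b
13) 4137.931ms=6b +295.567ms=3/7b
14) 4433.498ms=45/7b +295.567ms=3/7b
15) 4729.064ms=48/7b +295.567ms=3/7b
16) 5024.631ms=51/7b +295.567ms=3/7b
17) 5320.197ms=54/7b +295.567ms=3/7b
18) 5615.764ms=57/7b +295.567ms=3/7b
19) 5911.33ms=60/7b +295.567ms=3/7b
Σ=9b of 9 (87bpm 3/8) — PASS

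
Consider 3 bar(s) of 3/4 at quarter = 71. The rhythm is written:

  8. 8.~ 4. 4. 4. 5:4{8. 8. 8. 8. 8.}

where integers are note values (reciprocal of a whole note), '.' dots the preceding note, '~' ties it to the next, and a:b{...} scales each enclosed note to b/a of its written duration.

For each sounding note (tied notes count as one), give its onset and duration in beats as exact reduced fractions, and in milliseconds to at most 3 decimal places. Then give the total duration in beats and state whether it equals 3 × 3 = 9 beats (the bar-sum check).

1) 0.0ms=0b +633.803ms=3/4b
2) 633.803ms=3/4b +1901.408ms=9/4b
3) 2535.211ms=3b +1267.606ms=3/2b
4) 3802.817ms=9/2b +1267.606ms=3/2b
5) 5070.423ms=6b +507.042ms=3/5b
6) 5577.465ms=33/5b +507.042ms=3/5b
7) 6084.507ms=36/5b +507.042ms=3/5b
8) 6591.549ms=39/5b +507.042ms=3/5b
9) 7098.592ms=42/5b +507.042ms=3/5b
Σ=9b of 9 (71bpm 3/4) — PASS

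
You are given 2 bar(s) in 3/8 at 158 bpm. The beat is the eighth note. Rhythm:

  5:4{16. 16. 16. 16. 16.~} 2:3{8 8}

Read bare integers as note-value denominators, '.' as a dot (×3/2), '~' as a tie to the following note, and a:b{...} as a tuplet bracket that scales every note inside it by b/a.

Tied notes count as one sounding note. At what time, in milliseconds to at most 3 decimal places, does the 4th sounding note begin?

1. 0.0ms @ 0 + 227.848ms (3/5)
2. 227.848ms @ 3/5 + 227.848ms (3/5)
3. 455.696ms @ 6/5 + 227.848ms (3/5)
4. 683.544ms @ 9/5 + 227.848ms (3/5)
5. 911.392ms @ 12/5 + 797.468ms (21/10)
6. 1708.861ms @ 9/2 + 569.62ms (3/2)

note 4 onset = 9/5b = 683.544ms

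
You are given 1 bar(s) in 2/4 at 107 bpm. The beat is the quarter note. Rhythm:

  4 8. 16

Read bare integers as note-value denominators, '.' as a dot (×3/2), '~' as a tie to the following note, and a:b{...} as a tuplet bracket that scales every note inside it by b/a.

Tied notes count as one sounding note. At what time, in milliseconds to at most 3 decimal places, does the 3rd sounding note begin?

1. 0.0ms @ 0 + 560.748ms (1)
2. 560.748ms @ 1 + 420.561ms (3/4)
3. 981.308ms @ 7/4 + 140.187ms (1/4)

note 3 onset = 7/4b = 981.308ms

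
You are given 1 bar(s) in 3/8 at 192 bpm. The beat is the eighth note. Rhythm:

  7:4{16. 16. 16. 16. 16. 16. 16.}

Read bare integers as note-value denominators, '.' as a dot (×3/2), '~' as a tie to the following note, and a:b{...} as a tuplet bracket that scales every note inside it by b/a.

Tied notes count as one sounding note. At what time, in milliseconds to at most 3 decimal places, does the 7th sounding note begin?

1. 0.0ms @ 0 + 133.929ms (3/7)
2. 133.929ms @ 3/7 + 133.929ms (3/7)
3. 267.857ms @ 6/7 + 133.929ms (3/7)
4. 401.786ms @ 9/7 + 133.929ms (3/7)
5. 535.714ms @ 12/7 + 133.929ms (3/7)
6. 669.643ms @ 15/7 + 133.929ms (3/7)
7. 803.571ms @ 18/7 + 133.929ms (3/7)

note 7 onset = 18/7b = 803.571ms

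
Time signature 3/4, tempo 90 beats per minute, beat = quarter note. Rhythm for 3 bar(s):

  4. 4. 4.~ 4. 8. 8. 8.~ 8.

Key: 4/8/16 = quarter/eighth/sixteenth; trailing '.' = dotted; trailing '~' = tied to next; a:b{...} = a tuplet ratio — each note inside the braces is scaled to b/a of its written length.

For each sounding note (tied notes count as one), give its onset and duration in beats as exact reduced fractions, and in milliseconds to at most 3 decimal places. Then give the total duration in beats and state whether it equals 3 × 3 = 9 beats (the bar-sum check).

1) 0.0ms=0b +1000.0ms=3/2b
2) 1000.0ms=3/2b +1000.0ms=3/2b
3) 2000.0ms=3b +2000.0ms=3b
4) 4000.0ms=6b +500.0ms=3/4b
5) 4500.0ms=27/4b +500.0ms=3/4b
6) 5000.0ms=15/2b +1000.0ms=3/2b
Σ=9b of 9 (90bpm 3/4) — PASS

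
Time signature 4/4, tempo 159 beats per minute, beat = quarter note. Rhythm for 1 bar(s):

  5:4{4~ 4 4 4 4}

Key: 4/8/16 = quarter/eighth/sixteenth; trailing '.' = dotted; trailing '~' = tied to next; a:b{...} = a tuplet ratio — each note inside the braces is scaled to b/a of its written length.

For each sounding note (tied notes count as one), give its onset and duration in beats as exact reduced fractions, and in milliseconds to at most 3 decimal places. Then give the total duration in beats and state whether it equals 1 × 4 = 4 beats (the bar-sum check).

1) 0.0ms=0b +603.774ms=8/5b
2) 603.774ms=8/5b +301.887ms=4/5b
3) 905.66ms=12/5b +301.887ms=4/5b
4) 1207.547ms=16/5b +301.887ms=4/5b
Σ=4b of 4 (159bpm 4/4) — PASS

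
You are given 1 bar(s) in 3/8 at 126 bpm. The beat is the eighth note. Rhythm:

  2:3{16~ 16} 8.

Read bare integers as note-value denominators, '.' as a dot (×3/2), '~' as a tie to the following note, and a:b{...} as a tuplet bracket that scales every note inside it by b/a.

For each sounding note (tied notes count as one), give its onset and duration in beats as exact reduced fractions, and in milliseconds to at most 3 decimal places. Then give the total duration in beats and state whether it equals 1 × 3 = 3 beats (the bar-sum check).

1) 0.0ms=0b +714.286ms=3/2b
2) 714.286ms=3/2b +714.286ms=3/2b
Σ=3b of 3 (126bpm 3/8) — PASS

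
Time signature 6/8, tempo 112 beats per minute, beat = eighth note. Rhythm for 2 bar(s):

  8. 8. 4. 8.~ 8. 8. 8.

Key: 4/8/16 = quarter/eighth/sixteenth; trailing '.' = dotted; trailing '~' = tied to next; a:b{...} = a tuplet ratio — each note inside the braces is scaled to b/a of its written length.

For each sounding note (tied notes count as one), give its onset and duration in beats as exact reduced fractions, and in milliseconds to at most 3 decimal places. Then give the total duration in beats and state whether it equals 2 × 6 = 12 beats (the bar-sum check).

1) 0.0ms=0b +803.571ms=3/2b
2) 803.571ms=3/2b +803.571ms=3/2b
3) 1607.143ms=3b +1607.143ms=3b
4) 3214.286ms=6b +1607.143ms=3b
5) 4821.429ms=9b +803.571ms=3/2b
6) 5625.0ms=21/2b +803.571ms=3/2b
Σ=12b of 12 (112bpm 6/8) — PASS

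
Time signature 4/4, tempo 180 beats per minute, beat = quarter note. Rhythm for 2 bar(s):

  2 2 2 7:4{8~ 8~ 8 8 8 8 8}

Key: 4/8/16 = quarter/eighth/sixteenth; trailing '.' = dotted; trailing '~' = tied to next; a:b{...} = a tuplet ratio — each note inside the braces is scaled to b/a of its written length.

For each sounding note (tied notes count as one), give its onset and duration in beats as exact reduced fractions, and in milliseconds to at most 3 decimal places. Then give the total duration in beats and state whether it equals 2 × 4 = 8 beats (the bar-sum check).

1) 0.0ms=0b +666.667ms=2b
2) 666.667ms=2b +666.667ms=2b
3) 1333.333ms=4b +666.667ms=2b
4) 2000.0ms=6b +285.714ms=6/7b
5) 2285.714ms=48/7b +95.238ms=2/7b
6) 2380.952ms=50/7b +95.238ms=2/7b
7) 2476.19ms=52/7b +95.238ms=2/7b
8) 2571.429ms=54/7b +95.238ms=2/7b
Σ=8b of 8 (180bpm 4/4) — PASS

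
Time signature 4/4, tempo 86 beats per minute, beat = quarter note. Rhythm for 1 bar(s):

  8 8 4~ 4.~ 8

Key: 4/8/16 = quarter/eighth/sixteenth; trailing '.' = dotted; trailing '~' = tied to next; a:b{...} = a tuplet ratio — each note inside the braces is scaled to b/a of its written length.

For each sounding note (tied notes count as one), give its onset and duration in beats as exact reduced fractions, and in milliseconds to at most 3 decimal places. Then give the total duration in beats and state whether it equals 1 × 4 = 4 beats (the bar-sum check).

1) 0.0ms=0b +348.837ms=1/2b
2) 348.837ms=1/2b +348.837ms=1/2b
3) 697.674ms=1b +2093.023ms=3b
Σ=4b of 4 (86bpm 4/4) — PASS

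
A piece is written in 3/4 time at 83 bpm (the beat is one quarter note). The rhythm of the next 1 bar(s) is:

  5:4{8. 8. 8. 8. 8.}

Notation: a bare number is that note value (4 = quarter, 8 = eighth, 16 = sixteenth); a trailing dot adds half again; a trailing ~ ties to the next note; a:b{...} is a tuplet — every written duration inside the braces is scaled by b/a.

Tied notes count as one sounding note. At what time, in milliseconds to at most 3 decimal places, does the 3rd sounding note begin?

1. 0.0ms @ 0 + 433.735ms (3/5)
2. 433.735ms @ 3/5 + 433.735ms (3/5)
3. 867.47ms @ 6/5 + 433.735ms (3/5)
4. 1301.205ms @ 9/5 + 433.735ms (3/5)
5. 1734.94ms @ 12/5 + 433.735ms (3/5)

note 3 onset = 6/5b = 867.47ms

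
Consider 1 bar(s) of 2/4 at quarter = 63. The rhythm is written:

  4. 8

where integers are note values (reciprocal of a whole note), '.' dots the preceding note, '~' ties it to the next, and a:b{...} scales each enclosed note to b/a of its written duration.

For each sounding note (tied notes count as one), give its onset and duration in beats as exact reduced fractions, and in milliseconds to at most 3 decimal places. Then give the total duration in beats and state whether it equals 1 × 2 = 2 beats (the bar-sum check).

1) 0.0ms=0b +1428.571ms=3/2b
2) 1428.571ms=3/2b +476.19ms=1/2b
Σ=2b of 2 (63bpm 2/4) — PASS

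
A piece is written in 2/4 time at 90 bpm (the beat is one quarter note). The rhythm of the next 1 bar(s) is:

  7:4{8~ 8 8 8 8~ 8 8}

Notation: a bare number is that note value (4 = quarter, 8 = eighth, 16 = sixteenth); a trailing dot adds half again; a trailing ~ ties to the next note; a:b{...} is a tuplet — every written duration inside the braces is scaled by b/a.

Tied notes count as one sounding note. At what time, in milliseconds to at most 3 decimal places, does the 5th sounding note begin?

1. 0.0ms @ 0 + 380.952ms (4/7)
2. 380.952ms @ 4/7 + 190.476ms (2/7)
3. 571.429ms @ 6/7 + 190.476ms (2/7)
4. 761.905ms @ 8/7 + 380.952ms (4/7)
5. 1142.857ms @ 12/7 + 190.476ms (2/7)

note 5 onset = 12/7b = 1142.857ms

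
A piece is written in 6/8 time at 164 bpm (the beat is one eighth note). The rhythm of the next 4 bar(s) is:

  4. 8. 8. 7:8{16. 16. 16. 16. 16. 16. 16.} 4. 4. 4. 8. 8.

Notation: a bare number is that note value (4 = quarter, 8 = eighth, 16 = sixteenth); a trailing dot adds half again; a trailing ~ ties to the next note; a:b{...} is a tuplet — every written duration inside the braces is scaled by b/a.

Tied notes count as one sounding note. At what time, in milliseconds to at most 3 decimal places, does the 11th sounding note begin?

note 11 onset = 12b = 4390.244ms

1. 0.0ms @ 0 + 1097.561ms (3)
2. 1097.561ms @ 3 + 548.78ms (3/2)
3. 1646.341ms @ 9/2 + 548.78ms (3/2)
4. 2195.122ms @ 6 + 313.589ms (6/7)
5. 2508.711ms @ 48/7 + 313.589ms (6/7)
6. 2822.3ms @ 54/7 + 313.589ms (6/7)
7. 3135.889ms @ 60/7 + 313.589ms (6/7)
8. 3449.477ms @ 66/7 + 313.589ms (6/7)
9. 3763.066ms @ 72/7 + 313.589ms (6/7)
10. 4076.655ms @ 78/7 + 313.589ms (6/7)
11. 4390.244ms @ 12 + 1097.561ms (3)
12. 5487.805ms @ 15 + 1097.561ms (3)
13. 6585.366ms @ 18 + 1097.561ms (3)
14. 7682.927ms @ 21 + 548.78ms (3/2)
15. 8231.707ms @ 45/2 + 548.78ms (3/2)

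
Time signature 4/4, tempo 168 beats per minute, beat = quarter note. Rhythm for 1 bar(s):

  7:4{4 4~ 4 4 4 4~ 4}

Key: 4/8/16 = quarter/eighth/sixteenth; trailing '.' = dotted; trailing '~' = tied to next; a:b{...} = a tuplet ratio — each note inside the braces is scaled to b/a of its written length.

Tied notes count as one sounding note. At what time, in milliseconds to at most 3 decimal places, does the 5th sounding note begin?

note 5 onset = 20/7b = 1020.408ms

1. 0.0ms @ 0 + 204.082ms (4/7)
2. 204.082ms @ 4/7 + 408.163ms (8/7)
3. 612.245ms @ 12/7 + 204.082ms (4/7)
4. 816.327ms @ 16/7 + 204.082ms (4/7)
5. 1020.408ms @ 20/7 + 408.163ms (8/7)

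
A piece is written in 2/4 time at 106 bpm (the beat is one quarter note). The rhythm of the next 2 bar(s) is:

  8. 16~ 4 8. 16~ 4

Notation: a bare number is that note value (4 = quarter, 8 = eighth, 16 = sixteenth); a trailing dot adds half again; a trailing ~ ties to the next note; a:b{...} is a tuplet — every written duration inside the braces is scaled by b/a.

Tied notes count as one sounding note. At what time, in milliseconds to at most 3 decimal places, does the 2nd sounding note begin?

note 2 onset = 3/4b = 424.528ms

1. 0.0ms @ 0 + 424.528ms (3/4)
2. 424.528ms @ 3/4 + 707.547ms (5/4)
3. 1132.075ms @ 2 + 424.528ms (3/4)
4. 1556.604ms @ 11/4 + 707.547ms (5/4)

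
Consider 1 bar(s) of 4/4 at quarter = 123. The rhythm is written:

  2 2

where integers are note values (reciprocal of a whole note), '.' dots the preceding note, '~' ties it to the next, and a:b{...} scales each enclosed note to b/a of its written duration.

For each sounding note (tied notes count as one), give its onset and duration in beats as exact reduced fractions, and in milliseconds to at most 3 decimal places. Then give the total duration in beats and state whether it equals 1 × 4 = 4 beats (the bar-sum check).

1) 0.0ms=0b +975.61ms=2b
2) 975.61ms=2b +975.61ms=2b
Σ=4b of 4 (123bpm 4/4) — PASS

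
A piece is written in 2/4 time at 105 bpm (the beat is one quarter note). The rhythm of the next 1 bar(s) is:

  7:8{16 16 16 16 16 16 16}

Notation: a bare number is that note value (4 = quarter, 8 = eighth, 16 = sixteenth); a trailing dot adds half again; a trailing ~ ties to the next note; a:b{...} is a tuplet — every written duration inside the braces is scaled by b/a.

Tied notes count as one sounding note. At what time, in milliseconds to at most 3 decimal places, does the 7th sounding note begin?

note 7 onset = 12/7b = 979.592ms

1. 0.0ms @ 0 + 163.265ms (2/7)
2. 163.265ms @ 2/7 + 163.265ms (2/7)
3. 326.531ms @ 4/7 + 163.265ms (2/7)
4. 489.796ms @ 6/7 + 163.265ms (2/7)
5. 653.061ms @ 8/7 + 163.265ms (2/7)
6. 816.327ms @ 10/7 + 163.265ms (2/7)
7. 979.592ms @ 12/7 + 163.265ms (2/7)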